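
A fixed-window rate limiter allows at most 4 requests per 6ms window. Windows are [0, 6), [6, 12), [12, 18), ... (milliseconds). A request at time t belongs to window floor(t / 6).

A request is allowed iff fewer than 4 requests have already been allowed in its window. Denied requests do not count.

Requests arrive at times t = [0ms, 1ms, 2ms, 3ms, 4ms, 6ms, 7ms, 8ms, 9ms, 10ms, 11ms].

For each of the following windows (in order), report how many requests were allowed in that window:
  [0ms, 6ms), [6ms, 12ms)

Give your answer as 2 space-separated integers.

Answer: 4 4

Derivation:
Processing requests:
  req#1 t=0ms (window 0): ALLOW
  req#2 t=1ms (window 0): ALLOW
  req#3 t=2ms (window 0): ALLOW
  req#4 t=3ms (window 0): ALLOW
  req#5 t=4ms (window 0): DENY
  req#6 t=6ms (window 1): ALLOW
  req#7 t=7ms (window 1): ALLOW
  req#8 t=8ms (window 1): ALLOW
  req#9 t=9ms (window 1): ALLOW
  req#10 t=10ms (window 1): DENY
  req#11 t=11ms (window 1): DENY

Allowed counts by window: 4 4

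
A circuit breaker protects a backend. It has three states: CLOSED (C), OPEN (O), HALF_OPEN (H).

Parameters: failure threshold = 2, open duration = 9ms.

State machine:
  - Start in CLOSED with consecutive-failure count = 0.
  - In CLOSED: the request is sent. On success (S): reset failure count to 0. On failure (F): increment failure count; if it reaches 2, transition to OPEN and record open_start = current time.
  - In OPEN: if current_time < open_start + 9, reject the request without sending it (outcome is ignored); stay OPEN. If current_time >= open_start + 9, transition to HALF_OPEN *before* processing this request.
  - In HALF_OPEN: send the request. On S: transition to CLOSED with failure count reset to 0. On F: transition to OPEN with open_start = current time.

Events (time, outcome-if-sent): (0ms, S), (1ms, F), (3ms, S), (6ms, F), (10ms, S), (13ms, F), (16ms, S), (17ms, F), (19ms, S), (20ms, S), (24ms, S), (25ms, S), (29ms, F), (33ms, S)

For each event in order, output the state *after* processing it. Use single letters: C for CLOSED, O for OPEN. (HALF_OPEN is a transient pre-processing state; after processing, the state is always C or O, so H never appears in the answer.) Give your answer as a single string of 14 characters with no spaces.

Answer: CCCCCCCCCCCCCC

Derivation:
State after each event:
  event#1 t=0ms outcome=S: state=CLOSED
  event#2 t=1ms outcome=F: state=CLOSED
  event#3 t=3ms outcome=S: state=CLOSED
  event#4 t=6ms outcome=F: state=CLOSED
  event#5 t=10ms outcome=S: state=CLOSED
  event#6 t=13ms outcome=F: state=CLOSED
  event#7 t=16ms outcome=S: state=CLOSED
  event#8 t=17ms outcome=F: state=CLOSED
  event#9 t=19ms outcome=S: state=CLOSED
  event#10 t=20ms outcome=S: state=CLOSED
  event#11 t=24ms outcome=S: state=CLOSED
  event#12 t=25ms outcome=S: state=CLOSED
  event#13 t=29ms outcome=F: state=CLOSED
  event#14 t=33ms outcome=S: state=CLOSED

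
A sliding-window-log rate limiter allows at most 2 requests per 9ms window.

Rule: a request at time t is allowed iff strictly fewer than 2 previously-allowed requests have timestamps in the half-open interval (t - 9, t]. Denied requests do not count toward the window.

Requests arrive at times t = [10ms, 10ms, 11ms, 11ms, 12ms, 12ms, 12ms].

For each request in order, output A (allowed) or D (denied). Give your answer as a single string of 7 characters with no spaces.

Answer: AADDDDD

Derivation:
Tracking allowed requests in the window:
  req#1 t=10ms: ALLOW
  req#2 t=10ms: ALLOW
  req#3 t=11ms: DENY
  req#4 t=11ms: DENY
  req#5 t=12ms: DENY
  req#6 t=12ms: DENY
  req#7 t=12ms: DENY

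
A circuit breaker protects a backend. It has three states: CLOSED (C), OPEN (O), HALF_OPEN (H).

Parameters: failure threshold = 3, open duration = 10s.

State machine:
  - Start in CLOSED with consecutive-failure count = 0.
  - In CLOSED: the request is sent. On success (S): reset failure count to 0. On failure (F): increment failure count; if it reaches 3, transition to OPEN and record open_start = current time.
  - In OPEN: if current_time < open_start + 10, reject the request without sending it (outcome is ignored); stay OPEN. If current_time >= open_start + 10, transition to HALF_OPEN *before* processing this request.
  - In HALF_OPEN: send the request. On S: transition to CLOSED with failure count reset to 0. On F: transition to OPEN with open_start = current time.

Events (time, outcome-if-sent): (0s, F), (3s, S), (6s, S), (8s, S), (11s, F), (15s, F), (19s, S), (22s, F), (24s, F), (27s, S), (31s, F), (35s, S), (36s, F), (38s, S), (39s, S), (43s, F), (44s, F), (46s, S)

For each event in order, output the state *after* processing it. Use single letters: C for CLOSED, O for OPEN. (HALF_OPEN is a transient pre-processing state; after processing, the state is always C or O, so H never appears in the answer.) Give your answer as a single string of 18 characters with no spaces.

State after each event:
  event#1 t=0s outcome=F: state=CLOSED
  event#2 t=3s outcome=S: state=CLOSED
  event#3 t=6s outcome=S: state=CLOSED
  event#4 t=8s outcome=S: state=CLOSED
  event#5 t=11s outcome=F: state=CLOSED
  event#6 t=15s outcome=F: state=CLOSED
  event#7 t=19s outcome=S: state=CLOSED
  event#8 t=22s outcome=F: state=CLOSED
  event#9 t=24s outcome=F: state=CLOSED
  event#10 t=27s outcome=S: state=CLOSED
  event#11 t=31s outcome=F: state=CLOSED
  event#12 t=35s outcome=S: state=CLOSED
  event#13 t=36s outcome=F: state=CLOSED
  event#14 t=38s outcome=S: state=CLOSED
  event#15 t=39s outcome=S: state=CLOSED
  event#16 t=43s outcome=F: state=CLOSED
  event#17 t=44s outcome=F: state=CLOSED
  event#18 t=46s outcome=S: state=CLOSED

Answer: CCCCCCCCCCCCCCCCCC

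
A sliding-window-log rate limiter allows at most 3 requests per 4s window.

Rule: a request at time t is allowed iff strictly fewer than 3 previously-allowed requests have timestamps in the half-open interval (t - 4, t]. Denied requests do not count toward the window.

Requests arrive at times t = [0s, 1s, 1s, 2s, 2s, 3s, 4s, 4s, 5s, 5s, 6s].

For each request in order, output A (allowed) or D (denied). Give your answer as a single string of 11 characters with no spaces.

Answer: AAADDDADAAD

Derivation:
Tracking allowed requests in the window:
  req#1 t=0s: ALLOW
  req#2 t=1s: ALLOW
  req#3 t=1s: ALLOW
  req#4 t=2s: DENY
  req#5 t=2s: DENY
  req#6 t=3s: DENY
  req#7 t=4s: ALLOW
  req#8 t=4s: DENY
  req#9 t=5s: ALLOW
  req#10 t=5s: ALLOW
  req#11 t=6s: DENY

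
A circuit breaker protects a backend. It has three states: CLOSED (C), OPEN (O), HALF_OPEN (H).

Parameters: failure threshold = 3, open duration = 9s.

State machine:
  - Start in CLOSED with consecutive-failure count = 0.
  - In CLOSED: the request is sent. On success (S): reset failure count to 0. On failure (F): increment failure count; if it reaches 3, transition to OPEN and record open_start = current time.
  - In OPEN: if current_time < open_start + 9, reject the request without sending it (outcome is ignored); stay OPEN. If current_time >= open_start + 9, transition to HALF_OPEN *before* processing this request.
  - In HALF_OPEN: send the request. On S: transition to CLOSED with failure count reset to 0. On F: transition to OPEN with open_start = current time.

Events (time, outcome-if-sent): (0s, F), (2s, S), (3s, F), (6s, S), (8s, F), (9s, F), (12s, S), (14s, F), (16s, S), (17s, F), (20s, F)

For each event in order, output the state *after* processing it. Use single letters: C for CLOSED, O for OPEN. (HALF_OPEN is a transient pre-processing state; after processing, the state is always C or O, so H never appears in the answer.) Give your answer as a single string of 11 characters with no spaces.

State after each event:
  event#1 t=0s outcome=F: state=CLOSED
  event#2 t=2s outcome=S: state=CLOSED
  event#3 t=3s outcome=F: state=CLOSED
  event#4 t=6s outcome=S: state=CLOSED
  event#5 t=8s outcome=F: state=CLOSED
  event#6 t=9s outcome=F: state=CLOSED
  event#7 t=12s outcome=S: state=CLOSED
  event#8 t=14s outcome=F: state=CLOSED
  event#9 t=16s outcome=S: state=CLOSED
  event#10 t=17s outcome=F: state=CLOSED
  event#11 t=20s outcome=F: state=CLOSED

Answer: CCCCCCCCCCC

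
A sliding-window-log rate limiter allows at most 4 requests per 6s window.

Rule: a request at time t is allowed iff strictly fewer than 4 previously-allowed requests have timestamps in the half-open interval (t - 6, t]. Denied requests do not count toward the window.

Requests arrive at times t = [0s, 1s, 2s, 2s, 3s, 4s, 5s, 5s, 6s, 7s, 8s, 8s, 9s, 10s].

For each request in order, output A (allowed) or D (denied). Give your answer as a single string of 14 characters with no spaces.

Tracking allowed requests in the window:
  req#1 t=0s: ALLOW
  req#2 t=1s: ALLOW
  req#3 t=2s: ALLOW
  req#4 t=2s: ALLOW
  req#5 t=3s: DENY
  req#6 t=4s: DENY
  req#7 t=5s: DENY
  req#8 t=5s: DENY
  req#9 t=6s: ALLOW
  req#10 t=7s: ALLOW
  req#11 t=8s: ALLOW
  req#12 t=8s: ALLOW
  req#13 t=9s: DENY
  req#14 t=10s: DENY

Answer: AAAADDDDAAAADD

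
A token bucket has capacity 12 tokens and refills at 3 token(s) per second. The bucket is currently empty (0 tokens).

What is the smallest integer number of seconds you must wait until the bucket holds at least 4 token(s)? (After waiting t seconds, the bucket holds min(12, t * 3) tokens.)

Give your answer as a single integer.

Need t * 3 >= 4, so t >= 4/3.
Smallest integer t = ceil(4/3) = 2.

Answer: 2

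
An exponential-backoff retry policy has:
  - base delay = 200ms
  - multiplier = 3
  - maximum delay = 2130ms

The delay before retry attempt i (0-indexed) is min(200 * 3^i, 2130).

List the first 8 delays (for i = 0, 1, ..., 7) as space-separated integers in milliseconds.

Answer: 200 600 1800 2130 2130 2130 2130 2130

Derivation:
Computing each delay:
  i=0: min(200*3^0, 2130) = 200
  i=1: min(200*3^1, 2130) = 600
  i=2: min(200*3^2, 2130) = 1800
  i=3: min(200*3^3, 2130) = 2130
  i=4: min(200*3^4, 2130) = 2130
  i=5: min(200*3^5, 2130) = 2130
  i=6: min(200*3^6, 2130) = 2130
  i=7: min(200*3^7, 2130) = 2130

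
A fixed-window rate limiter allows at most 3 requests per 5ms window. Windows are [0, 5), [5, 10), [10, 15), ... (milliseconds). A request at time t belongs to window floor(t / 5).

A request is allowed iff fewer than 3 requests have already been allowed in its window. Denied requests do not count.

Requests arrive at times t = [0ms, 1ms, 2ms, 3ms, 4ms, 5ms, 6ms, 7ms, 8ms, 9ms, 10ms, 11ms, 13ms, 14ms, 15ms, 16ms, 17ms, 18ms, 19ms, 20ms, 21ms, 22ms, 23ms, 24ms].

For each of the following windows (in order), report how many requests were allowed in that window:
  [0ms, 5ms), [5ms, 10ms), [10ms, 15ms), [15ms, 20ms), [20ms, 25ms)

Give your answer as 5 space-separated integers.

Answer: 3 3 3 3 3

Derivation:
Processing requests:
  req#1 t=0ms (window 0): ALLOW
  req#2 t=1ms (window 0): ALLOW
  req#3 t=2ms (window 0): ALLOW
  req#4 t=3ms (window 0): DENY
  req#5 t=4ms (window 0): DENY
  req#6 t=5ms (window 1): ALLOW
  req#7 t=6ms (window 1): ALLOW
  req#8 t=7ms (window 1): ALLOW
  req#9 t=8ms (window 1): DENY
  req#10 t=9ms (window 1): DENY
  req#11 t=10ms (window 2): ALLOW
  req#12 t=11ms (window 2): ALLOW
  req#13 t=13ms (window 2): ALLOW
  req#14 t=14ms (window 2): DENY
  req#15 t=15ms (window 3): ALLOW
  req#16 t=16ms (window 3): ALLOW
  req#17 t=17ms (window 3): ALLOW
  req#18 t=18ms (window 3): DENY
  req#19 t=19ms (window 3): DENY
  req#20 t=20ms (window 4): ALLOW
  req#21 t=21ms (window 4): ALLOW
  req#22 t=22ms (window 4): ALLOW
  req#23 t=23ms (window 4): DENY
  req#24 t=24ms (window 4): DENY

Allowed counts by window: 3 3 3 3 3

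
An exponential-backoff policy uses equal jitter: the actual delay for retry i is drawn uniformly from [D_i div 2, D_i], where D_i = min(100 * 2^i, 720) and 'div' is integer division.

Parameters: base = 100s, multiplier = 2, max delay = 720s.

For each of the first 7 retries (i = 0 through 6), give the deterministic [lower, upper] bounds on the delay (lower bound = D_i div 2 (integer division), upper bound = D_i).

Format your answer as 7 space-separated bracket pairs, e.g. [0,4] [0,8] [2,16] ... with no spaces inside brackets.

Answer: [50,100] [100,200] [200,400] [360,720] [360,720] [360,720] [360,720]

Derivation:
Computing bounds per retry:
  i=0: D_i=min(100*2^0,720)=100, bounds=[50,100]
  i=1: D_i=min(100*2^1,720)=200, bounds=[100,200]
  i=2: D_i=min(100*2^2,720)=400, bounds=[200,400]
  i=3: D_i=min(100*2^3,720)=720, bounds=[360,720]
  i=4: D_i=min(100*2^4,720)=720, bounds=[360,720]
  i=5: D_i=min(100*2^5,720)=720, bounds=[360,720]
  i=6: D_i=min(100*2^6,720)=720, bounds=[360,720]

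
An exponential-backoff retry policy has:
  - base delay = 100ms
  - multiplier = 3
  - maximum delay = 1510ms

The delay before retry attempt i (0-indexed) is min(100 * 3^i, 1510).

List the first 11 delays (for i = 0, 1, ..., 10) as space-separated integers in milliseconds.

Computing each delay:
  i=0: min(100*3^0, 1510) = 100
  i=1: min(100*3^1, 1510) = 300
  i=2: min(100*3^2, 1510) = 900
  i=3: min(100*3^3, 1510) = 1510
  i=4: min(100*3^4, 1510) = 1510
  i=5: min(100*3^5, 1510) = 1510
  i=6: min(100*3^6, 1510) = 1510
  i=7: min(100*3^7, 1510) = 1510
  i=8: min(100*3^8, 1510) = 1510
  i=9: min(100*3^9, 1510) = 1510
  i=10: min(100*3^10, 1510) = 1510

Answer: 100 300 900 1510 1510 1510 1510 1510 1510 1510 1510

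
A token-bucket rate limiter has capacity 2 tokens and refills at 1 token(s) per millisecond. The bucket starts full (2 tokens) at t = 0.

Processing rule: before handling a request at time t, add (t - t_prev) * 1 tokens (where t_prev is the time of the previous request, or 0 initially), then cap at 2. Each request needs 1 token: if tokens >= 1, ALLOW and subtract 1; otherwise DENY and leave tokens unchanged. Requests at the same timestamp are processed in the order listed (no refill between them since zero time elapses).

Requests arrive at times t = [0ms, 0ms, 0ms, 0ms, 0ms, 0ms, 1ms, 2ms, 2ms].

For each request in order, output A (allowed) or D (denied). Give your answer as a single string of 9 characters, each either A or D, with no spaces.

Answer: AADDDDAAD

Derivation:
Simulating step by step:
  req#1 t=0ms: ALLOW
  req#2 t=0ms: ALLOW
  req#3 t=0ms: DENY
  req#4 t=0ms: DENY
  req#5 t=0ms: DENY
  req#6 t=0ms: DENY
  req#7 t=1ms: ALLOW
  req#8 t=2ms: ALLOW
  req#9 t=2ms: DENY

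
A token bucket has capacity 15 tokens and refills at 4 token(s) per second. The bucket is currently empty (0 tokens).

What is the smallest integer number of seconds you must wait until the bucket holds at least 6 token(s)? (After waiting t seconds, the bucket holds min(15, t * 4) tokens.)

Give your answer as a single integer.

Need t * 4 >= 6, so t >= 6/4.
Smallest integer t = ceil(6/4) = 2.

Answer: 2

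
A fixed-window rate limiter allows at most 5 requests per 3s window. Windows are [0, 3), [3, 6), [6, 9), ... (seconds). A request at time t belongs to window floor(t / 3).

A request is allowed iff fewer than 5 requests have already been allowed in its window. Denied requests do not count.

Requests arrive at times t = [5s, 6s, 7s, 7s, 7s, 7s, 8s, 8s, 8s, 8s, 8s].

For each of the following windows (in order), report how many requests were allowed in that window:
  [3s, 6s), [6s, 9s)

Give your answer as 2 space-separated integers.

Processing requests:
  req#1 t=5s (window 1): ALLOW
  req#2 t=6s (window 2): ALLOW
  req#3 t=7s (window 2): ALLOW
  req#4 t=7s (window 2): ALLOW
  req#5 t=7s (window 2): ALLOW
  req#6 t=7s (window 2): ALLOW
  req#7 t=8s (window 2): DENY
  req#8 t=8s (window 2): DENY
  req#9 t=8s (window 2): DENY
  req#10 t=8s (window 2): DENY
  req#11 t=8s (window 2): DENY

Allowed counts by window: 1 5

Answer: 1 5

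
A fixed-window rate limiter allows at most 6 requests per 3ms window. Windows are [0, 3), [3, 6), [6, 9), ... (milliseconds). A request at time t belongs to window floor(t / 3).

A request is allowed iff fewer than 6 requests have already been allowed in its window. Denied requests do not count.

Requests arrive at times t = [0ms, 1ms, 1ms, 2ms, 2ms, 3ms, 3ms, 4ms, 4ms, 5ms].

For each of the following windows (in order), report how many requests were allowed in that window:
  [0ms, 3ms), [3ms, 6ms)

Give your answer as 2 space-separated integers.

Processing requests:
  req#1 t=0ms (window 0): ALLOW
  req#2 t=1ms (window 0): ALLOW
  req#3 t=1ms (window 0): ALLOW
  req#4 t=2ms (window 0): ALLOW
  req#5 t=2ms (window 0): ALLOW
  req#6 t=3ms (window 1): ALLOW
  req#7 t=3ms (window 1): ALLOW
  req#8 t=4ms (window 1): ALLOW
  req#9 t=4ms (window 1): ALLOW
  req#10 t=5ms (window 1): ALLOW

Allowed counts by window: 5 5

Answer: 5 5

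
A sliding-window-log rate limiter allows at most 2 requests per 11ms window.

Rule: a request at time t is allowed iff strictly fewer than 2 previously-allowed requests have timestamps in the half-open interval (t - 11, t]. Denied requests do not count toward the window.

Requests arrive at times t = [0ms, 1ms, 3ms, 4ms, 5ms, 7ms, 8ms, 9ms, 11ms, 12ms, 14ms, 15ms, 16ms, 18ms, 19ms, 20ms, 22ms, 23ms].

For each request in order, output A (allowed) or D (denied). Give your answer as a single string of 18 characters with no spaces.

Answer: AADDDDDDAADDDDDDAA

Derivation:
Tracking allowed requests in the window:
  req#1 t=0ms: ALLOW
  req#2 t=1ms: ALLOW
  req#3 t=3ms: DENY
  req#4 t=4ms: DENY
  req#5 t=5ms: DENY
  req#6 t=7ms: DENY
  req#7 t=8ms: DENY
  req#8 t=9ms: DENY
  req#9 t=11ms: ALLOW
  req#10 t=12ms: ALLOW
  req#11 t=14ms: DENY
  req#12 t=15ms: DENY
  req#13 t=16ms: DENY
  req#14 t=18ms: DENY
  req#15 t=19ms: DENY
  req#16 t=20ms: DENY
  req#17 t=22ms: ALLOW
  req#18 t=23ms: ALLOW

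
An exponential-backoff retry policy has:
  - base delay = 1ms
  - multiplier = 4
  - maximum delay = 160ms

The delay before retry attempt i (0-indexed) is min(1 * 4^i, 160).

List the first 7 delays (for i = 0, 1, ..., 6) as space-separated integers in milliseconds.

Computing each delay:
  i=0: min(1*4^0, 160) = 1
  i=1: min(1*4^1, 160) = 4
  i=2: min(1*4^2, 160) = 16
  i=3: min(1*4^3, 160) = 64
  i=4: min(1*4^4, 160) = 160
  i=5: min(1*4^5, 160) = 160
  i=6: min(1*4^6, 160) = 160

Answer: 1 4 16 64 160 160 160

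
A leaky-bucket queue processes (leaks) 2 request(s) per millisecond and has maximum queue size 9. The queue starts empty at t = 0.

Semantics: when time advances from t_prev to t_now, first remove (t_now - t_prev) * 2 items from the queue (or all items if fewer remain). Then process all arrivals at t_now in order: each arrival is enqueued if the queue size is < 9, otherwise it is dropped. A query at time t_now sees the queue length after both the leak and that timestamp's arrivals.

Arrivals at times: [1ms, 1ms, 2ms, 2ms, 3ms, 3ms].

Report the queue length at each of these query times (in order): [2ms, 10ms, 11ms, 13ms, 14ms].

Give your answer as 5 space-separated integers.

Queue lengths at query times:
  query t=2ms: backlog = 2
  query t=10ms: backlog = 0
  query t=11ms: backlog = 0
  query t=13ms: backlog = 0
  query t=14ms: backlog = 0

Answer: 2 0 0 0 0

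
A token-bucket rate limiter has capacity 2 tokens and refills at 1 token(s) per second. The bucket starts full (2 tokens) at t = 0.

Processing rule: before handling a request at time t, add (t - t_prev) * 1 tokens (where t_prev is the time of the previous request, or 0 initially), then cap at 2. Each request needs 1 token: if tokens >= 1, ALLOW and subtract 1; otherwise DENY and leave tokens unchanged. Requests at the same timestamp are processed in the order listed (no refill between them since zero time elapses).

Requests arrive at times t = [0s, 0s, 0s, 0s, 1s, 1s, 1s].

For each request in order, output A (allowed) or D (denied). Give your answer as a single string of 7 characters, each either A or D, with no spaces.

Simulating step by step:
  req#1 t=0s: ALLOW
  req#2 t=0s: ALLOW
  req#3 t=0s: DENY
  req#4 t=0s: DENY
  req#5 t=1s: ALLOW
  req#6 t=1s: DENY
  req#7 t=1s: DENY

Answer: AADDADD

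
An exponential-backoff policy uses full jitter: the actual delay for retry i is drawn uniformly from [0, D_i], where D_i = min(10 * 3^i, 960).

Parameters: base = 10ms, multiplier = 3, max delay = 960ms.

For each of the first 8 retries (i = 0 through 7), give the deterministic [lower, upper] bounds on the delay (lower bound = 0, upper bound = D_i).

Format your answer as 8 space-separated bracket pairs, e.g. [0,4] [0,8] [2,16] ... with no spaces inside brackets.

Computing bounds per retry:
  i=0: D_i=min(10*3^0,960)=10, bounds=[0,10]
  i=1: D_i=min(10*3^1,960)=30, bounds=[0,30]
  i=2: D_i=min(10*3^2,960)=90, bounds=[0,90]
  i=3: D_i=min(10*3^3,960)=270, bounds=[0,270]
  i=4: D_i=min(10*3^4,960)=810, bounds=[0,810]
  i=5: D_i=min(10*3^5,960)=960, bounds=[0,960]
  i=6: D_i=min(10*3^6,960)=960, bounds=[0,960]
  i=7: D_i=min(10*3^7,960)=960, bounds=[0,960]

Answer: [0,10] [0,30] [0,90] [0,270] [0,810] [0,960] [0,960] [0,960]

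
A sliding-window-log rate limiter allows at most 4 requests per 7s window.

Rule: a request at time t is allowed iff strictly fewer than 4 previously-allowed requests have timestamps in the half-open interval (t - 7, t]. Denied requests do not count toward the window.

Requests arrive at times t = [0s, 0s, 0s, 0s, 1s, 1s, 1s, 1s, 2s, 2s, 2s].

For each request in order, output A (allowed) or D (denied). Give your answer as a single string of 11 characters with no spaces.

Tracking allowed requests in the window:
  req#1 t=0s: ALLOW
  req#2 t=0s: ALLOW
  req#3 t=0s: ALLOW
  req#4 t=0s: ALLOW
  req#5 t=1s: DENY
  req#6 t=1s: DENY
  req#7 t=1s: DENY
  req#8 t=1s: DENY
  req#9 t=2s: DENY
  req#10 t=2s: DENY
  req#11 t=2s: DENY

Answer: AAAADDDDDDD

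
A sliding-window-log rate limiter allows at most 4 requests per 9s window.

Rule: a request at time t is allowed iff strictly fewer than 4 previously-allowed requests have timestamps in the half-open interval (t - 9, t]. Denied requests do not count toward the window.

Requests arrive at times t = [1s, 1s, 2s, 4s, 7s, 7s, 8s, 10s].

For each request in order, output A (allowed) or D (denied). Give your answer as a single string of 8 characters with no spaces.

Tracking allowed requests in the window:
  req#1 t=1s: ALLOW
  req#2 t=1s: ALLOW
  req#3 t=2s: ALLOW
  req#4 t=4s: ALLOW
  req#5 t=7s: DENY
  req#6 t=7s: DENY
  req#7 t=8s: DENY
  req#8 t=10s: ALLOW

Answer: AAAADDDA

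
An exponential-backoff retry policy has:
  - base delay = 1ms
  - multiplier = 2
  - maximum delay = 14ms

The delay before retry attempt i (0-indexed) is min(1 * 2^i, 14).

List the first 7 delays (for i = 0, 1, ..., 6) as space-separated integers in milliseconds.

Computing each delay:
  i=0: min(1*2^0, 14) = 1
  i=1: min(1*2^1, 14) = 2
  i=2: min(1*2^2, 14) = 4
  i=3: min(1*2^3, 14) = 8
  i=4: min(1*2^4, 14) = 14
  i=5: min(1*2^5, 14) = 14
  i=6: min(1*2^6, 14) = 14

Answer: 1 2 4 8 14 14 14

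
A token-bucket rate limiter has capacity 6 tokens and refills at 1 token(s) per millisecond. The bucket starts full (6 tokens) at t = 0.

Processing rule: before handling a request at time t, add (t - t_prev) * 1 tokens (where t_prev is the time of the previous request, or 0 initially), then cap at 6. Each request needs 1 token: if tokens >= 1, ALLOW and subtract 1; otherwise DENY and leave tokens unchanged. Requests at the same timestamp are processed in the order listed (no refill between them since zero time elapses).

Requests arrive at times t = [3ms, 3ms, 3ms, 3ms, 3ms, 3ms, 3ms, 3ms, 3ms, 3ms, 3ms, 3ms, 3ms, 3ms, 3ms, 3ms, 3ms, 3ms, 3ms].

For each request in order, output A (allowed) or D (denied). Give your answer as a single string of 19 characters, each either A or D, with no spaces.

Answer: AAAAAADDDDDDDDDDDDD

Derivation:
Simulating step by step:
  req#1 t=3ms: ALLOW
  req#2 t=3ms: ALLOW
  req#3 t=3ms: ALLOW
  req#4 t=3ms: ALLOW
  req#5 t=3ms: ALLOW
  req#6 t=3ms: ALLOW
  req#7 t=3ms: DENY
  req#8 t=3ms: DENY
  req#9 t=3ms: DENY
  req#10 t=3ms: DENY
  req#11 t=3ms: DENY
  req#12 t=3ms: DENY
  req#13 t=3ms: DENY
  req#14 t=3ms: DENY
  req#15 t=3ms: DENY
  req#16 t=3ms: DENY
  req#17 t=3ms: DENY
  req#18 t=3ms: DENY
  req#19 t=3ms: DENY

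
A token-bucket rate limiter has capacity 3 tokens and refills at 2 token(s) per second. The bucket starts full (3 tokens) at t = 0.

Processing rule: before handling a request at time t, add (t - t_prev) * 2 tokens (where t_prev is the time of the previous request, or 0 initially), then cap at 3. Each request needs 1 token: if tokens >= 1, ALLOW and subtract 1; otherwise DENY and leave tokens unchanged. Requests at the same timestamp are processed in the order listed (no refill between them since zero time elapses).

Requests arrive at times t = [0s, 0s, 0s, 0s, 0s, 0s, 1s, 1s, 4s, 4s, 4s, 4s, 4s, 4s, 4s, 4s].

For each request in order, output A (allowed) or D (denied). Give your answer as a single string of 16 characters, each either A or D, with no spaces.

Answer: AAADDDAAAAADDDDD

Derivation:
Simulating step by step:
  req#1 t=0s: ALLOW
  req#2 t=0s: ALLOW
  req#3 t=0s: ALLOW
  req#4 t=0s: DENY
  req#5 t=0s: DENY
  req#6 t=0s: DENY
  req#7 t=1s: ALLOW
  req#8 t=1s: ALLOW
  req#9 t=4s: ALLOW
  req#10 t=4s: ALLOW
  req#11 t=4s: ALLOW
  req#12 t=4s: DENY
  req#13 t=4s: DENY
  req#14 t=4s: DENY
  req#15 t=4s: DENY
  req#16 t=4s: DENY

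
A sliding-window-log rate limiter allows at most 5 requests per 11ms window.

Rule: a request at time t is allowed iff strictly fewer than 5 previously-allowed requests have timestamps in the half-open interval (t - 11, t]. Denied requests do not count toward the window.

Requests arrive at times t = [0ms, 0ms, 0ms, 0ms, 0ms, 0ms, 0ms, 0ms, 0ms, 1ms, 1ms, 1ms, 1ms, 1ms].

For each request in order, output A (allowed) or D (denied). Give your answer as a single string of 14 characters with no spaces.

Tracking allowed requests in the window:
  req#1 t=0ms: ALLOW
  req#2 t=0ms: ALLOW
  req#3 t=0ms: ALLOW
  req#4 t=0ms: ALLOW
  req#5 t=0ms: ALLOW
  req#6 t=0ms: DENY
  req#7 t=0ms: DENY
  req#8 t=0ms: DENY
  req#9 t=0ms: DENY
  req#10 t=1ms: DENY
  req#11 t=1ms: DENY
  req#12 t=1ms: DENY
  req#13 t=1ms: DENY
  req#14 t=1ms: DENY

Answer: AAAAADDDDDDDDD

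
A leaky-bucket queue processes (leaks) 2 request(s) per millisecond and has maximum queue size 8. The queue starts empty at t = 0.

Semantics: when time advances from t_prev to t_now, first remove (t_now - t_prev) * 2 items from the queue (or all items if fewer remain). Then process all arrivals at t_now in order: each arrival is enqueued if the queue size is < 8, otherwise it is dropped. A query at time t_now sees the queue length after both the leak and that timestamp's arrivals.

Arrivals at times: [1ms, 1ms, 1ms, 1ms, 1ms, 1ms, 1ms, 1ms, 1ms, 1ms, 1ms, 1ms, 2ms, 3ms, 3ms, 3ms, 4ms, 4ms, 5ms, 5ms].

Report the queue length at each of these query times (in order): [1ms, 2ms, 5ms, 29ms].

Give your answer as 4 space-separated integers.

Answer: 8 7 8 0

Derivation:
Queue lengths at query times:
  query t=1ms: backlog = 8
  query t=2ms: backlog = 7
  query t=5ms: backlog = 8
  query t=29ms: backlog = 0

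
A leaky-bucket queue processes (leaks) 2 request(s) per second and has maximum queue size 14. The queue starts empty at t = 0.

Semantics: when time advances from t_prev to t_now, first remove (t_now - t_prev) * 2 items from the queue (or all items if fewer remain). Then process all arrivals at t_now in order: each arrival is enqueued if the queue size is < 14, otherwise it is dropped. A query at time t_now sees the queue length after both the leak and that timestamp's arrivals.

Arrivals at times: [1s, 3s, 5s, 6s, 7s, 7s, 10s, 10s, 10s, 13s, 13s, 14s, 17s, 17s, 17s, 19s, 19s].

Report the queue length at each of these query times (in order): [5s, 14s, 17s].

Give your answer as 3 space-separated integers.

Queue lengths at query times:
  query t=5s: backlog = 1
  query t=14s: backlog = 1
  query t=17s: backlog = 3

Answer: 1 1 3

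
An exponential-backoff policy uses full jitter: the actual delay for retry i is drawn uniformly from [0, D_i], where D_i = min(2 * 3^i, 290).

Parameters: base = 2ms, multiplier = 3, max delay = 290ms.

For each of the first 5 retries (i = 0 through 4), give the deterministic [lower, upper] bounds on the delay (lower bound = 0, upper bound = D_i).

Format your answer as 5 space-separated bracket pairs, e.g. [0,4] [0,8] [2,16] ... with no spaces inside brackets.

Computing bounds per retry:
  i=0: D_i=min(2*3^0,290)=2, bounds=[0,2]
  i=1: D_i=min(2*3^1,290)=6, bounds=[0,6]
  i=2: D_i=min(2*3^2,290)=18, bounds=[0,18]
  i=3: D_i=min(2*3^3,290)=54, bounds=[0,54]
  i=4: D_i=min(2*3^4,290)=162, bounds=[0,162]

Answer: [0,2] [0,6] [0,18] [0,54] [0,162]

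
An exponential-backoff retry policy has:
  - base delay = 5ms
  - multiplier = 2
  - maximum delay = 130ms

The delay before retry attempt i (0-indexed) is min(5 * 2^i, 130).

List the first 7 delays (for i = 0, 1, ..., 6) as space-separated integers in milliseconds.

Computing each delay:
  i=0: min(5*2^0, 130) = 5
  i=1: min(5*2^1, 130) = 10
  i=2: min(5*2^2, 130) = 20
  i=3: min(5*2^3, 130) = 40
  i=4: min(5*2^4, 130) = 80
  i=5: min(5*2^5, 130) = 130
  i=6: min(5*2^6, 130) = 130

Answer: 5 10 20 40 80 130 130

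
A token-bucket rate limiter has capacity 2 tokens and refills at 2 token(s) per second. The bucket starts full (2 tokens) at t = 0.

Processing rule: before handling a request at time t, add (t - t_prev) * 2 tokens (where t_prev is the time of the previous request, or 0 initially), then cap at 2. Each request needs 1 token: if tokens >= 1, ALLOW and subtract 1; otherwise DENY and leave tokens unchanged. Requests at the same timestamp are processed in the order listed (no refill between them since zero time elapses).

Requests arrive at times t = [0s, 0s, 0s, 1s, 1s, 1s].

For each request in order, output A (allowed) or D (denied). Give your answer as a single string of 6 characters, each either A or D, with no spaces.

Answer: AADAAD

Derivation:
Simulating step by step:
  req#1 t=0s: ALLOW
  req#2 t=0s: ALLOW
  req#3 t=0s: DENY
  req#4 t=1s: ALLOW
  req#5 t=1s: ALLOW
  req#6 t=1s: DENY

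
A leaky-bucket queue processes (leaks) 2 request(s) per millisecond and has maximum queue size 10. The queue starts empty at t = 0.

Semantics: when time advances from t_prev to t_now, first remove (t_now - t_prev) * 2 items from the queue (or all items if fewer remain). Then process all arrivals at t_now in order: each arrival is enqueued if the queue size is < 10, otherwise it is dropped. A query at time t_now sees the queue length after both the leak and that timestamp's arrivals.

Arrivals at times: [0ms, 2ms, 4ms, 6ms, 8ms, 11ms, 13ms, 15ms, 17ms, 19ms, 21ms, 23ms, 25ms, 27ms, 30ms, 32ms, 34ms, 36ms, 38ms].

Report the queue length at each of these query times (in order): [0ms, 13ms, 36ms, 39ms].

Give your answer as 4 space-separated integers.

Answer: 1 1 1 0

Derivation:
Queue lengths at query times:
  query t=0ms: backlog = 1
  query t=13ms: backlog = 1
  query t=36ms: backlog = 1
  query t=39ms: backlog = 0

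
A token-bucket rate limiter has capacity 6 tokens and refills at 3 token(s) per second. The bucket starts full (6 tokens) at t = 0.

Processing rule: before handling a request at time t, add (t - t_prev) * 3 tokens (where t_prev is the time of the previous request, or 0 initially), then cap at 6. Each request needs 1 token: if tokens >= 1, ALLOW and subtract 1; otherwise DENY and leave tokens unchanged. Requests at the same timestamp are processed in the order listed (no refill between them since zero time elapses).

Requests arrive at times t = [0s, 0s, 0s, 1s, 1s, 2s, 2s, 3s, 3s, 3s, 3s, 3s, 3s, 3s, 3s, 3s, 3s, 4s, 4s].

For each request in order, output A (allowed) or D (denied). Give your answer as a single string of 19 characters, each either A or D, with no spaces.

Answer: AAAAAAAAAAAAADDDDAA

Derivation:
Simulating step by step:
  req#1 t=0s: ALLOW
  req#2 t=0s: ALLOW
  req#3 t=0s: ALLOW
  req#4 t=1s: ALLOW
  req#5 t=1s: ALLOW
  req#6 t=2s: ALLOW
  req#7 t=2s: ALLOW
  req#8 t=3s: ALLOW
  req#9 t=3s: ALLOW
  req#10 t=3s: ALLOW
  req#11 t=3s: ALLOW
  req#12 t=3s: ALLOW
  req#13 t=3s: ALLOW
  req#14 t=3s: DENY
  req#15 t=3s: DENY
  req#16 t=3s: DENY
  req#17 t=3s: DENY
  req#18 t=4s: ALLOW
  req#19 t=4s: ALLOW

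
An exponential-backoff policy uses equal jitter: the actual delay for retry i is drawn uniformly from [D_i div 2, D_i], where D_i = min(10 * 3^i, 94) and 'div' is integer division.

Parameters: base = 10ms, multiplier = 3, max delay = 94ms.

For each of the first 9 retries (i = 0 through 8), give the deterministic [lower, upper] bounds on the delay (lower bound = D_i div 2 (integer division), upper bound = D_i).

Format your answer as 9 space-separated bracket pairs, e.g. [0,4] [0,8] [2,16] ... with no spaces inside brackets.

Answer: [5,10] [15,30] [45,90] [47,94] [47,94] [47,94] [47,94] [47,94] [47,94]

Derivation:
Computing bounds per retry:
  i=0: D_i=min(10*3^0,94)=10, bounds=[5,10]
  i=1: D_i=min(10*3^1,94)=30, bounds=[15,30]
  i=2: D_i=min(10*3^2,94)=90, bounds=[45,90]
  i=3: D_i=min(10*3^3,94)=94, bounds=[47,94]
  i=4: D_i=min(10*3^4,94)=94, bounds=[47,94]
  i=5: D_i=min(10*3^5,94)=94, bounds=[47,94]
  i=6: D_i=min(10*3^6,94)=94, bounds=[47,94]
  i=7: D_i=min(10*3^7,94)=94, bounds=[47,94]
  i=8: D_i=min(10*3^8,94)=94, bounds=[47,94]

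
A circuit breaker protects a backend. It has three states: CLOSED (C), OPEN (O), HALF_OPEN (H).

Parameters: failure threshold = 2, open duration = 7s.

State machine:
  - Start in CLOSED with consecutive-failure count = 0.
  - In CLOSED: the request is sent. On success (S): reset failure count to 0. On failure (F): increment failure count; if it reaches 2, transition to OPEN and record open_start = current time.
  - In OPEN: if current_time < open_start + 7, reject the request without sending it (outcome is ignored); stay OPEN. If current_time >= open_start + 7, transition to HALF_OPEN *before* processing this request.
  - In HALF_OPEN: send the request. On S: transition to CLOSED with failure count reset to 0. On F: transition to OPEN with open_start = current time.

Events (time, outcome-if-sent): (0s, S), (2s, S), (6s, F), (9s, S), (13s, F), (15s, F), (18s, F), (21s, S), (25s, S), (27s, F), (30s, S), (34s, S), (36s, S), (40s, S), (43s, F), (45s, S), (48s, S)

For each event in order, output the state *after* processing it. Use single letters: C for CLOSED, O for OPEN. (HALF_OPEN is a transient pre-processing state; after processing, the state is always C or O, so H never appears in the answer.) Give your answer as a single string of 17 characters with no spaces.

Answer: CCCCCOOOCCCCCCCCC

Derivation:
State after each event:
  event#1 t=0s outcome=S: state=CLOSED
  event#2 t=2s outcome=S: state=CLOSED
  event#3 t=6s outcome=F: state=CLOSED
  event#4 t=9s outcome=S: state=CLOSED
  event#5 t=13s outcome=F: state=CLOSED
  event#6 t=15s outcome=F: state=OPEN
  event#7 t=18s outcome=F: state=OPEN
  event#8 t=21s outcome=S: state=OPEN
  event#9 t=25s outcome=S: state=CLOSED
  event#10 t=27s outcome=F: state=CLOSED
  event#11 t=30s outcome=S: state=CLOSED
  event#12 t=34s outcome=S: state=CLOSED
  event#13 t=36s outcome=S: state=CLOSED
  event#14 t=40s outcome=S: state=CLOSED
  event#15 t=43s outcome=F: state=CLOSED
  event#16 t=45s outcome=S: state=CLOSED
  event#17 t=48s outcome=S: state=CLOSED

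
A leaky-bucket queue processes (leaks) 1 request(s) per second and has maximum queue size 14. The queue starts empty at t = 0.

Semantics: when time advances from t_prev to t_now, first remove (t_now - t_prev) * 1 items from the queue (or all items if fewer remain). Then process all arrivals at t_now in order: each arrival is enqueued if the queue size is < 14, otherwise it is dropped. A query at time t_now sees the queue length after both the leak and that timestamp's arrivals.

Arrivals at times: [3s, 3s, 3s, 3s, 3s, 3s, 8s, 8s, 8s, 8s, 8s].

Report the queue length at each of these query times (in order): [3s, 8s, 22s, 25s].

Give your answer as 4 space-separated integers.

Answer: 6 6 0 0

Derivation:
Queue lengths at query times:
  query t=3s: backlog = 6
  query t=8s: backlog = 6
  query t=22s: backlog = 0
  query t=25s: backlog = 0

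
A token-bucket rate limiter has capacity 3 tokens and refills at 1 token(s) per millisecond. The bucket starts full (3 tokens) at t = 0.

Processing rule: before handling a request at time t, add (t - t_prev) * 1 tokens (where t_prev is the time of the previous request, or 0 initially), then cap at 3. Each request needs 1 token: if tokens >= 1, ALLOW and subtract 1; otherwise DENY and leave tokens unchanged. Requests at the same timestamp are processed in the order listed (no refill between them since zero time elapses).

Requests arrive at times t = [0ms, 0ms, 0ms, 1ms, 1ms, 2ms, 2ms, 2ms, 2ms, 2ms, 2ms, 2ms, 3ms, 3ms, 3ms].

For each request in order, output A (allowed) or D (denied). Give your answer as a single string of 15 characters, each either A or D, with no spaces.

Simulating step by step:
  req#1 t=0ms: ALLOW
  req#2 t=0ms: ALLOW
  req#3 t=0ms: ALLOW
  req#4 t=1ms: ALLOW
  req#5 t=1ms: DENY
  req#6 t=2ms: ALLOW
  req#7 t=2ms: DENY
  req#8 t=2ms: DENY
  req#9 t=2ms: DENY
  req#10 t=2ms: DENY
  req#11 t=2ms: DENY
  req#12 t=2ms: DENY
  req#13 t=3ms: ALLOW
  req#14 t=3ms: DENY
  req#15 t=3ms: DENY

Answer: AAAADADDDDDDADD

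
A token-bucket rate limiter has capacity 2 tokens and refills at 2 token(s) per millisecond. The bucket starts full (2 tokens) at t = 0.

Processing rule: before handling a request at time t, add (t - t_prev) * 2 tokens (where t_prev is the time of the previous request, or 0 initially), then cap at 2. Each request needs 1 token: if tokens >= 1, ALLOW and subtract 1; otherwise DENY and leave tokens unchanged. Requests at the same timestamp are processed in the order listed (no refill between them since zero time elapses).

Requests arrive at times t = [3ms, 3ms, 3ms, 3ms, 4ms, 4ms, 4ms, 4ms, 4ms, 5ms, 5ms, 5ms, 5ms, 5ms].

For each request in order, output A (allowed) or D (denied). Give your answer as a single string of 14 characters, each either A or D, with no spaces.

Answer: AADDAADDDAADDD

Derivation:
Simulating step by step:
  req#1 t=3ms: ALLOW
  req#2 t=3ms: ALLOW
  req#3 t=3ms: DENY
  req#4 t=3ms: DENY
  req#5 t=4ms: ALLOW
  req#6 t=4ms: ALLOW
  req#7 t=4ms: DENY
  req#8 t=4ms: DENY
  req#9 t=4ms: DENY
  req#10 t=5ms: ALLOW
  req#11 t=5ms: ALLOW
  req#12 t=5ms: DENY
  req#13 t=5ms: DENY
  req#14 t=5ms: DENY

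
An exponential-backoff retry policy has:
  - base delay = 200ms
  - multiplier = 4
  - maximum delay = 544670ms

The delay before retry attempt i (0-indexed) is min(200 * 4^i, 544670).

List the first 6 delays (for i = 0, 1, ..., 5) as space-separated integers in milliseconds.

Computing each delay:
  i=0: min(200*4^0, 544670) = 200
  i=1: min(200*4^1, 544670) = 800
  i=2: min(200*4^2, 544670) = 3200
  i=3: min(200*4^3, 544670) = 12800
  i=4: min(200*4^4, 544670) = 51200
  i=5: min(200*4^5, 544670) = 204800

Answer: 200 800 3200 12800 51200 204800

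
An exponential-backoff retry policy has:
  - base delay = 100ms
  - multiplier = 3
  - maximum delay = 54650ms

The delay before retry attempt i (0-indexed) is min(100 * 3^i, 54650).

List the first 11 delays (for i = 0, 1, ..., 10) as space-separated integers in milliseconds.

Computing each delay:
  i=0: min(100*3^0, 54650) = 100
  i=1: min(100*3^1, 54650) = 300
  i=2: min(100*3^2, 54650) = 900
  i=3: min(100*3^3, 54650) = 2700
  i=4: min(100*3^4, 54650) = 8100
  i=5: min(100*3^5, 54650) = 24300
  i=6: min(100*3^6, 54650) = 54650
  i=7: min(100*3^7, 54650) = 54650
  i=8: min(100*3^8, 54650) = 54650
  i=9: min(100*3^9, 54650) = 54650
  i=10: min(100*3^10, 54650) = 54650

Answer: 100 300 900 2700 8100 24300 54650 54650 54650 54650 54650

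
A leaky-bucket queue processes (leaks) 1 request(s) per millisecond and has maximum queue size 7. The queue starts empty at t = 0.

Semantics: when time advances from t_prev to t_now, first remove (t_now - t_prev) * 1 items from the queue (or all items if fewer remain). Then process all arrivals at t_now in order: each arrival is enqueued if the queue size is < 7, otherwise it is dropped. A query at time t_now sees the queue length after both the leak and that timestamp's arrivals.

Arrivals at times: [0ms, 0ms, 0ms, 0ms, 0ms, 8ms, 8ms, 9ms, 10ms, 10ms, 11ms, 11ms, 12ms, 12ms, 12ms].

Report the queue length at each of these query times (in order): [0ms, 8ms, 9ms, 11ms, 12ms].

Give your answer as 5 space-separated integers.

Answer: 5 2 2 4 6

Derivation:
Queue lengths at query times:
  query t=0ms: backlog = 5
  query t=8ms: backlog = 2
  query t=9ms: backlog = 2
  query t=11ms: backlog = 4
  query t=12ms: backlog = 6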